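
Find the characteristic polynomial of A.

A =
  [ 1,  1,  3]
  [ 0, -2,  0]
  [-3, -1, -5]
x^3 + 6*x^2 + 12*x + 8

Expanding det(x·I − A) (e.g. by cofactor expansion or by noting that A is similar to its Jordan form J, which has the same characteristic polynomial as A) gives
  χ_A(x) = x^3 + 6*x^2 + 12*x + 8
which factors as (x + 2)^3. The eigenvalues (with algebraic multiplicities) are λ = -2 with multiplicity 3.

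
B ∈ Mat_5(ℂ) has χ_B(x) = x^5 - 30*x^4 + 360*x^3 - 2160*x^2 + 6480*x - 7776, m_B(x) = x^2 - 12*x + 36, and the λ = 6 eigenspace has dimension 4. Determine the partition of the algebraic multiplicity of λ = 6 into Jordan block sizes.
Block sizes for λ = 6: [2, 1, 1, 1]

Step 1 — from the characteristic polynomial, algebraic multiplicity of λ = 6 is 5. From dim ker(B − (6)·I) = 4, there are exactly 4 Jordan blocks for λ = 6.
Step 2 — from the minimal polynomial, the factor (x − 6)^2 tells us the largest block for λ = 6 has size 2.
Step 3 — with total size 5, 4 blocks, and largest block 2, the block sizes (in nonincreasing order) are [2, 1, 1, 1].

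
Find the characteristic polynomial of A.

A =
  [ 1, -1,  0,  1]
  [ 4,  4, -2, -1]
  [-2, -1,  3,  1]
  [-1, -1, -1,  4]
x^4 - 12*x^3 + 54*x^2 - 108*x + 81

Expanding det(x·I − A) (e.g. by cofactor expansion or by noting that A is similar to its Jordan form J, which has the same characteristic polynomial as A) gives
  χ_A(x) = x^4 - 12*x^3 + 54*x^2 - 108*x + 81
which factors as (x - 3)^4. The eigenvalues (with algebraic multiplicities) are λ = 3 with multiplicity 4.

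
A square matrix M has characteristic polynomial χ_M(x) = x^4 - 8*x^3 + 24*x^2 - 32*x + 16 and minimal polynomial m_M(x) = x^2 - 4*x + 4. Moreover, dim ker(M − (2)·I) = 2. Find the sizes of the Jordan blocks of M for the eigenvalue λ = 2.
Block sizes for λ = 2: [2, 2]

Step 1 — from the characteristic polynomial, algebraic multiplicity of λ = 2 is 4. From dim ker(M − (2)·I) = 2, there are exactly 2 Jordan blocks for λ = 2.
Step 2 — from the minimal polynomial, the factor (x − 2)^2 tells us the largest block for λ = 2 has size 2.
Step 3 — with total size 4, 2 blocks, and largest block 2, the block sizes (in nonincreasing order) are [2, 2].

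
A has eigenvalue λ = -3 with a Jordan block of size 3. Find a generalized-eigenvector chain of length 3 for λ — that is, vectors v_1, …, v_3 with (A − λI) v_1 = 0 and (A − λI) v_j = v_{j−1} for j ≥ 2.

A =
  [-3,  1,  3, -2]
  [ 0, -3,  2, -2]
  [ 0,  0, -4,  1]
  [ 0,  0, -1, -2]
A Jordan chain for λ = -3 of length 3:
v_1 = (1, 0, 0, 0)ᵀ
v_2 = (3, 2, -1, -1)ᵀ
v_3 = (0, 0, 1, 0)ᵀ

Let N = A − (-3)·I. We want v_3 with N^3 v_3 = 0 but N^2 v_3 ≠ 0; then v_{j-1} := N · v_j for j = 3, …, 2.

Pick v_3 = (0, 0, 1, 0)ᵀ.
Then v_2 = N · v_3 = (3, 2, -1, -1)ᵀ.
Then v_1 = N · v_2 = (1, 0, 0, 0)ᵀ.

Sanity check: (A − (-3)·I) v_1 = (0, 0, 0, 0)ᵀ = 0. ✓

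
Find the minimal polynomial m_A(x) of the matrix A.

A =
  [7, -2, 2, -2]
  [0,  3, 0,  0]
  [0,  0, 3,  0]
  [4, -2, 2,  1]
x^2 - 8*x + 15

The characteristic polynomial is χ_A(x) = (x - 5)*(x - 3)^3, so the eigenvalues are known. The minimal polynomial is
  m_A(x) = Π_λ (x − λ)^{k_λ}
where k_λ is the size of the *largest* Jordan block for λ (equivalently, the smallest k with (A − λI)^k v = 0 for every generalised eigenvector v of λ).

  λ = 3: largest Jordan block has size 1, contributing (x − 3)
  λ = 5: largest Jordan block has size 1, contributing (x − 5)

So m_A(x) = (x - 5)*(x - 3) = x^2 - 8*x + 15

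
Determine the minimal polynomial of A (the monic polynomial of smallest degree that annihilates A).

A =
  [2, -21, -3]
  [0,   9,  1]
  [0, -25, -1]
x^3 - 10*x^2 + 32*x - 32

The characteristic polynomial is χ_A(x) = (x - 4)^2*(x - 2), so the eigenvalues are known. The minimal polynomial is
  m_A(x) = Π_λ (x − λ)^{k_λ}
where k_λ is the size of the *largest* Jordan block for λ (equivalently, the smallest k with (A − λI)^k v = 0 for every generalised eigenvector v of λ).

  λ = 2: largest Jordan block has size 1, contributing (x − 2)
  λ = 4: largest Jordan block has size 2, contributing (x − 4)^2

So m_A(x) = (x - 4)^2*(x - 2) = x^3 - 10*x^2 + 32*x - 32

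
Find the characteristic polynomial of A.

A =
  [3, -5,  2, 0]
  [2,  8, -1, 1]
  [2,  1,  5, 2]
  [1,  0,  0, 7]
x^4 - 23*x^3 + 198*x^2 - 756*x + 1080

Expanding det(x·I − A) (e.g. by cofactor expansion or by noting that A is similar to its Jordan form J, which has the same characteristic polynomial as A) gives
  χ_A(x) = x^4 - 23*x^3 + 198*x^2 - 756*x + 1080
which factors as (x - 6)^3*(x - 5). The eigenvalues (with algebraic multiplicities) are λ = 5 with multiplicity 1, λ = 6 with multiplicity 3.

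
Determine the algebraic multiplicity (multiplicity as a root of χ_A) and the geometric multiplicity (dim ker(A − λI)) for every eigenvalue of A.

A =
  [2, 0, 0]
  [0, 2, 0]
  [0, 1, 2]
λ = 2: alg = 3, geom = 2

Step 1 — factor the characteristic polynomial to read off the algebraic multiplicities:
  χ_A(x) = (x - 2)^3

Step 2 — compute geometric multiplicities via the rank-nullity identity g(λ) = n − rank(A − λI):
  rank(A − (2)·I) = 1, so dim ker(A − (2)·I) = n − 1 = 2

Summary:
  λ = 2: algebraic multiplicity = 3, geometric multiplicity = 2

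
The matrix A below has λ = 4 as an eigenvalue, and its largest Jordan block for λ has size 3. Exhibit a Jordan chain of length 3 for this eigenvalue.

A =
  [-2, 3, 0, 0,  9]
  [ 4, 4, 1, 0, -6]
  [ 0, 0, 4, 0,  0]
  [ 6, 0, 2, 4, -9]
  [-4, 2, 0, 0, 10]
A Jordan chain for λ = 4 of length 3:
v_1 = (12, 0, 0, 0, 8)ᵀ
v_2 = (-6, 4, 0, 6, -4)ᵀ
v_3 = (1, 0, 0, 0, 0)ᵀ

Let N = A − (4)·I. We want v_3 with N^3 v_3 = 0 but N^2 v_3 ≠ 0; then v_{j-1} := N · v_j for j = 3, …, 2.

Pick v_3 = (1, 0, 0, 0, 0)ᵀ.
Then v_2 = N · v_3 = (-6, 4, 0, 6, -4)ᵀ.
Then v_1 = N · v_2 = (12, 0, 0, 0, 8)ᵀ.

Sanity check: (A − (4)·I) v_1 = (0, 0, 0, 0, 0)ᵀ = 0. ✓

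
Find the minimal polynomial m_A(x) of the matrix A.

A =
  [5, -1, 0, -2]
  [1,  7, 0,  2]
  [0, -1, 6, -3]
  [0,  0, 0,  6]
x^3 - 18*x^2 + 108*x - 216

The characteristic polynomial is χ_A(x) = (x - 6)^4, so the eigenvalues are known. The minimal polynomial is
  m_A(x) = Π_λ (x − λ)^{k_λ}
where k_λ is the size of the *largest* Jordan block for λ (equivalently, the smallest k with (A − λI)^k v = 0 for every generalised eigenvector v of λ).

  λ = 6: largest Jordan block has size 3, contributing (x − 6)^3

So m_A(x) = (x - 6)^3 = x^3 - 18*x^2 + 108*x - 216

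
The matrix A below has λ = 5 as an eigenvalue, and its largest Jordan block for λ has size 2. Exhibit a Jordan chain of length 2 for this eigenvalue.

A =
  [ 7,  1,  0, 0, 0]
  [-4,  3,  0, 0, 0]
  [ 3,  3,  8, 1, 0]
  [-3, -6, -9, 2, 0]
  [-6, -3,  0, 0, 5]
A Jordan chain for λ = 5 of length 2:
v_1 = (2, -4, 3, -3, -6)ᵀ
v_2 = (1, 0, 0, 0, 0)ᵀ

Let N = A − (5)·I. We want v_2 with N^2 v_2 = 0 but N^1 v_2 ≠ 0; then v_{j-1} := N · v_j for j = 2, …, 2.

Pick v_2 = (1, 0, 0, 0, 0)ᵀ.
Then v_1 = N · v_2 = (2, -4, 3, -3, -6)ᵀ.

Sanity check: (A − (5)·I) v_1 = (0, 0, 0, 0, 0)ᵀ = 0. ✓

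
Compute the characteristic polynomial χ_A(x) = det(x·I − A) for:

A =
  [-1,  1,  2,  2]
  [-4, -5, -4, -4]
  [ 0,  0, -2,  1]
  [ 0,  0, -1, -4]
x^4 + 12*x^3 + 54*x^2 + 108*x + 81

Expanding det(x·I − A) (e.g. by cofactor expansion or by noting that A is similar to its Jordan form J, which has the same characteristic polynomial as A) gives
  χ_A(x) = x^4 + 12*x^3 + 54*x^2 + 108*x + 81
which factors as (x + 3)^4. The eigenvalues (with algebraic multiplicities) are λ = -3 with multiplicity 4.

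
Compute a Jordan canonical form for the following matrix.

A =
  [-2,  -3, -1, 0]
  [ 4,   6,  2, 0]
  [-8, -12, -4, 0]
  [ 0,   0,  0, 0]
J_2(0) ⊕ J_1(0) ⊕ J_1(0)

The characteristic polynomial is
  det(x·I − A) = x^4

Eigenvalues and multiplicities (the geometric multiplicity of λ is n − rank(A − λI), which equals the number of Jordan blocks for λ):
  λ = 0: algebraic multiplicity = 4, geometric multiplicity = 3

Determining the block sizes for each eigenvalue:
  λ = 0: 3 blocks summing to 4 forces exactly one block of size 2 and the rest size 1 → block sizes [2, 1, 1]

Assembling the blocks gives a Jordan form
J =
  [0, 1, 0, 0]
  [0, 0, 0, 0]
  [0, 0, 0, 0]
  [0, 0, 0, 0]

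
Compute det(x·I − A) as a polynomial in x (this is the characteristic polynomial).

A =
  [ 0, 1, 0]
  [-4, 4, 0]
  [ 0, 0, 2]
x^3 - 6*x^2 + 12*x - 8

Expanding det(x·I − A) (e.g. by cofactor expansion or by noting that A is similar to its Jordan form J, which has the same characteristic polynomial as A) gives
  χ_A(x) = x^3 - 6*x^2 + 12*x - 8
which factors as (x - 2)^3. The eigenvalues (with algebraic multiplicities) are λ = 2 with multiplicity 3.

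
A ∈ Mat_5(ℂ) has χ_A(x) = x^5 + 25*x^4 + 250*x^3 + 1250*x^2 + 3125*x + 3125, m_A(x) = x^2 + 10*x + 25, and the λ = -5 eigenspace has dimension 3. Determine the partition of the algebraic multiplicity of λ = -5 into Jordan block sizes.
Block sizes for λ = -5: [2, 2, 1]

Step 1 — from the characteristic polynomial, algebraic multiplicity of λ = -5 is 5. From dim ker(A − (-5)·I) = 3, there are exactly 3 Jordan blocks for λ = -5.
Step 2 — from the minimal polynomial, the factor (x + 5)^2 tells us the largest block for λ = -5 has size 2.
Step 3 — with total size 5, 3 blocks, and largest block 2, the block sizes (in nonincreasing order) are [2, 2, 1].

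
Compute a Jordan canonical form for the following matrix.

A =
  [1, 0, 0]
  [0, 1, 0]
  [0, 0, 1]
J_1(1) ⊕ J_1(1) ⊕ J_1(1)

The characteristic polynomial is
  det(x·I − A) = x^3 - 3*x^2 + 3*x - 1 = (x - 1)^3

Eigenvalues and multiplicities (the geometric multiplicity of λ is n − rank(A − λI), which equals the number of Jordan blocks for λ):
  λ = 1: algebraic multiplicity = 3, geometric multiplicity = 3

Determining the block sizes for each eigenvalue:
  λ = 1: gm = am = 3, so every block has size 1 → block sizes [1, 1, 1]

Assembling the blocks gives a Jordan form
J =
  [1, 0, 0]
  [0, 1, 0]
  [0, 0, 1]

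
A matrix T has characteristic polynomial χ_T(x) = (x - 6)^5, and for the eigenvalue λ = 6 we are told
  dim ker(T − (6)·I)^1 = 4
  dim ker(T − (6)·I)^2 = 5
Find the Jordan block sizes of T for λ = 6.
Block sizes for λ = 6: [2, 1, 1, 1]

From the dimensions of kernels of powers, the number of Jordan blocks of size at least j is d_j − d_{j−1} where d_j = dim ker(N^j) (with d_0 = 0). Computing the differences gives [4, 1].
The number of blocks of size exactly k is (#blocks of size ≥ k) − (#blocks of size ≥ k + 1), so the partition is: 3 block(s) of size 1, 1 block(s) of size 2.
In nonincreasing order the block sizes are [2, 1, 1, 1].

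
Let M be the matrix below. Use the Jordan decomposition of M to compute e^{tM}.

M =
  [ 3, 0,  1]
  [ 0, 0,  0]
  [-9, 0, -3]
e^{tM} =
  [3*t + 1, 0, t]
  [0, 1, 0]
  [-9*t, 0, 1 - 3*t]

Strategy: write M = P · J · P⁻¹ where J is a Jordan canonical form, so e^{tM} = P · e^{tJ} · P⁻¹, and e^{tJ} can be computed block-by-block.

M has Jordan form
J =
  [0, 1, 0]
  [0, 0, 0]
  [0, 0, 0]
(up to reordering of blocks).

Per-block formulas:
  For a 1×1 block at λ = 0: exp(t · [0]) = [e^(0t)].
  For a 2×2 Jordan block J_2(0): exp(t · J_2(0)) = e^(0t)·(I + t·N), where N is the 2×2 nilpotent shift.

After assembling e^{tJ} and conjugating by P, we get:

e^{tM} =
  [3*t + 1, 0, t]
  [0, 1, 0]
  [-9*t, 0, 1 - 3*t]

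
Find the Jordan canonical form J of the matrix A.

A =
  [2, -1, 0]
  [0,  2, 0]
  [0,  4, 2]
J_2(2) ⊕ J_1(2)

The characteristic polynomial is
  det(x·I − A) = x^3 - 6*x^2 + 12*x - 8 = (x - 2)^3

Eigenvalues and multiplicities (the geometric multiplicity of λ is n − rank(A − λI), which equals the number of Jordan blocks for λ):
  λ = 2: algebraic multiplicity = 3, geometric multiplicity = 2

Determining the block sizes for each eigenvalue:
  λ = 2: 2 blocks summing to 3 forces exactly one block of size 2 and the rest size 1 → block sizes [2, 1]

Assembling the blocks gives a Jordan form
J =
  [2, 1, 0]
  [0, 2, 0]
  [0, 0, 2]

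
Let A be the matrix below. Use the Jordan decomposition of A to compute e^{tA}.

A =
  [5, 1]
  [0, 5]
e^{tA} =
  [exp(5*t), t*exp(5*t)]
  [0, exp(5*t)]

Strategy: write A = P · J · P⁻¹ where J is a Jordan canonical form, so e^{tA} = P · e^{tJ} · P⁻¹, and e^{tJ} can be computed block-by-block.

A has Jordan form
J =
  [5, 1]
  [0, 5]
(up to reordering of blocks).

Per-block formulas:
  For a 2×2 Jordan block J_2(5): exp(t · J_2(5)) = e^(5t)·(I + t·N), where N is the 2×2 nilpotent shift.

After assembling e^{tJ} and conjugating by P, we get:

e^{tA} =
  [exp(5*t), t*exp(5*t)]
  [0, exp(5*t)]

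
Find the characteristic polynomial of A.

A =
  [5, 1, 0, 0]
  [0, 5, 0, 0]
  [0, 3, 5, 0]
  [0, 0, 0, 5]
x^4 - 20*x^3 + 150*x^2 - 500*x + 625

Expanding det(x·I − A) (e.g. by cofactor expansion or by noting that A is similar to its Jordan form J, which has the same characteristic polynomial as A) gives
  χ_A(x) = x^4 - 20*x^3 + 150*x^2 - 500*x + 625
which factors as (x - 5)^4. The eigenvalues (with algebraic multiplicities) are λ = 5 with multiplicity 4.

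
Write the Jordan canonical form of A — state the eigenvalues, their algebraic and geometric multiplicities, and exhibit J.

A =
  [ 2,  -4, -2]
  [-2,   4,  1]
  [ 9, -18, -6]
J_3(0)

The characteristic polynomial is
  det(x·I − A) = x^3

Eigenvalues and multiplicities (the geometric multiplicity of λ is n − rank(A − λI), which equals the number of Jordan blocks for λ):
  λ = 0: algebraic multiplicity = 3, geometric multiplicity = 1

Determining the block sizes for each eigenvalue:
  λ = 0: one block (gm = 1), so the single block has size am = 3 → block sizes [3]

Assembling the blocks gives a Jordan form
J =
  [0, 1, 0]
  [0, 0, 1]
  [0, 0, 0]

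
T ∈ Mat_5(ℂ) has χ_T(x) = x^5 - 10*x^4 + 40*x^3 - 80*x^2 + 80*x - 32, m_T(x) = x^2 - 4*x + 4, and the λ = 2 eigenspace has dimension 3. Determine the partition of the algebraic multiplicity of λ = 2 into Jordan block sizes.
Block sizes for λ = 2: [2, 2, 1]

Step 1 — from the characteristic polynomial, algebraic multiplicity of λ = 2 is 5. From dim ker(T − (2)·I) = 3, there are exactly 3 Jordan blocks for λ = 2.
Step 2 — from the minimal polynomial, the factor (x − 2)^2 tells us the largest block for λ = 2 has size 2.
Step 3 — with total size 5, 3 blocks, and largest block 2, the block sizes (in nonincreasing order) are [2, 2, 1].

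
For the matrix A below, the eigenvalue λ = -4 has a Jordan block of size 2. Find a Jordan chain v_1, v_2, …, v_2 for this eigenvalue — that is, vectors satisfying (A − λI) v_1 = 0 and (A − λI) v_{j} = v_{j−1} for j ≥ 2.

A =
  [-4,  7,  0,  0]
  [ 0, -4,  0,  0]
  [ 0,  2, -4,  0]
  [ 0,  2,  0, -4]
A Jordan chain for λ = -4 of length 2:
v_1 = (7, 0, 2, 2)ᵀ
v_2 = (0, 1, 0, 0)ᵀ

Let N = A − (-4)·I. We want v_2 with N^2 v_2 = 0 but N^1 v_2 ≠ 0; then v_{j-1} := N · v_j for j = 2, …, 2.

Pick v_2 = (0, 1, 0, 0)ᵀ.
Then v_1 = N · v_2 = (7, 0, 2, 2)ᵀ.

Sanity check: (A − (-4)·I) v_1 = (0, 0, 0, 0)ᵀ = 0. ✓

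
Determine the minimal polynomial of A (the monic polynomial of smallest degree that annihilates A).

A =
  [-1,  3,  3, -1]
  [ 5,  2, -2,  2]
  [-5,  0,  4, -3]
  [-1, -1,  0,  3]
x^4 - 8*x^3 + 18*x^2 - 27

The characteristic polynomial is χ_A(x) = (x - 3)^3*(x + 1), so the eigenvalues are known. The minimal polynomial is
  m_A(x) = Π_λ (x − λ)^{k_λ}
where k_λ is the size of the *largest* Jordan block for λ (equivalently, the smallest k with (A − λI)^k v = 0 for every generalised eigenvector v of λ).

  λ = -1: largest Jordan block has size 1, contributing (x + 1)
  λ = 3: largest Jordan block has size 3, contributing (x − 3)^3

So m_A(x) = (x - 3)^3*(x + 1) = x^4 - 8*x^3 + 18*x^2 - 27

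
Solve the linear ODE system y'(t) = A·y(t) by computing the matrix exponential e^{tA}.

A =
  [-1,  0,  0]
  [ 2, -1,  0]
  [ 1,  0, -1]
e^{tA} =
  [exp(-t), 0, 0]
  [2*t*exp(-t), exp(-t), 0]
  [t*exp(-t), 0, exp(-t)]

Strategy: write A = P · J · P⁻¹ where J is a Jordan canonical form, so e^{tA} = P · e^{tJ} · P⁻¹, and e^{tJ} can be computed block-by-block.

A has Jordan form
J =
  [-1,  1,  0]
  [ 0, -1,  0]
  [ 0,  0, -1]
(up to reordering of blocks).

Per-block formulas:
  For a 1×1 block at λ = -1: exp(t · [-1]) = [e^(-1t)].
  For a 2×2 Jordan block J_2(-1): exp(t · J_2(-1)) = e^(-1t)·(I + t·N), where N is the 2×2 nilpotent shift.

After assembling e^{tJ} and conjugating by P, we get:

e^{tA} =
  [exp(-t), 0, 0]
  [2*t*exp(-t), exp(-t), 0]
  [t*exp(-t), 0, exp(-t)]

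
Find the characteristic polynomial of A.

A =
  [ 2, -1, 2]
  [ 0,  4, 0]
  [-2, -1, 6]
x^3 - 12*x^2 + 48*x - 64

Expanding det(x·I − A) (e.g. by cofactor expansion or by noting that A is similar to its Jordan form J, which has the same characteristic polynomial as A) gives
  χ_A(x) = x^3 - 12*x^2 + 48*x - 64
which factors as (x - 4)^3. The eigenvalues (with algebraic multiplicities) are λ = 4 with multiplicity 3.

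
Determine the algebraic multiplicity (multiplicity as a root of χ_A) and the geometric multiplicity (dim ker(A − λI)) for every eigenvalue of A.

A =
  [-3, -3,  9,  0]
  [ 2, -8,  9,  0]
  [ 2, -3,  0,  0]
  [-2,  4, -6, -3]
λ = -5: alg = 1, geom = 1; λ = -3: alg = 3, geom = 2

Step 1 — factor the characteristic polynomial to read off the algebraic multiplicities:
  χ_A(x) = (x + 3)^3*(x + 5)

Step 2 — compute geometric multiplicities via the rank-nullity identity g(λ) = n − rank(A − λI):
  rank(A − (-5)·I) = 3, so dim ker(A − (-5)·I) = n − 3 = 1
  rank(A − (-3)·I) = 2, so dim ker(A − (-3)·I) = n − 2 = 2

Summary:
  λ = -5: algebraic multiplicity = 1, geometric multiplicity = 1
  λ = -3: algebraic multiplicity = 3, geometric multiplicity = 2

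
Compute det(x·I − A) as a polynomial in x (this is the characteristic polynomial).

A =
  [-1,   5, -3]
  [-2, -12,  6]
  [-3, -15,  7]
x^3 + 6*x^2 + 12*x + 8

Expanding det(x·I − A) (e.g. by cofactor expansion or by noting that A is similar to its Jordan form J, which has the same characteristic polynomial as A) gives
  χ_A(x) = x^3 + 6*x^2 + 12*x + 8
which factors as (x + 2)^3. The eigenvalues (with algebraic multiplicities) are λ = -2 with multiplicity 3.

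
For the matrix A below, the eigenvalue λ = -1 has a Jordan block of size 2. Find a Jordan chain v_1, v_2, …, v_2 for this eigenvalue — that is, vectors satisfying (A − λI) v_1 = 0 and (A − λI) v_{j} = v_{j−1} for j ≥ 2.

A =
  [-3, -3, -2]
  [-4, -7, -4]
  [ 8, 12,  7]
A Jordan chain for λ = -1 of length 2:
v_1 = (-2, -4, 8)ᵀ
v_2 = (1, 0, 0)ᵀ

Let N = A − (-1)·I. We want v_2 with N^2 v_2 = 0 but N^1 v_2 ≠ 0; then v_{j-1} := N · v_j for j = 2, …, 2.

Pick v_2 = (1, 0, 0)ᵀ.
Then v_1 = N · v_2 = (-2, -4, 8)ᵀ.

Sanity check: (A − (-1)·I) v_1 = (0, 0, 0)ᵀ = 0. ✓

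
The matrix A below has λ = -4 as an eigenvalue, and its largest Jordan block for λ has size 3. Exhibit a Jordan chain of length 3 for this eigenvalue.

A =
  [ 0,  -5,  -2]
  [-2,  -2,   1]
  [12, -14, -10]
A Jordan chain for λ = -4 of length 3:
v_1 = (2, 0, 4)ᵀ
v_2 = (4, -2, 12)ᵀ
v_3 = (1, 0, 0)ᵀ

Let N = A − (-4)·I. We want v_3 with N^3 v_3 = 0 but N^2 v_3 ≠ 0; then v_{j-1} := N · v_j for j = 3, …, 2.

Pick v_3 = (1, 0, 0)ᵀ.
Then v_2 = N · v_3 = (4, -2, 12)ᵀ.
Then v_1 = N · v_2 = (2, 0, 4)ᵀ.

Sanity check: (A − (-4)·I) v_1 = (0, 0, 0)ᵀ = 0. ✓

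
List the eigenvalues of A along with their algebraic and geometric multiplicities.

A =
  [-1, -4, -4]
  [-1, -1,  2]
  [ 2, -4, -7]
λ = -3: alg = 3, geom = 2

Step 1 — factor the characteristic polynomial to read off the algebraic multiplicities:
  χ_A(x) = (x + 3)^3

Step 2 — compute geometric multiplicities via the rank-nullity identity g(λ) = n − rank(A − λI):
  rank(A − (-3)·I) = 1, so dim ker(A − (-3)·I) = n − 1 = 2

Summary:
  λ = -3: algebraic multiplicity = 3, geometric multiplicity = 2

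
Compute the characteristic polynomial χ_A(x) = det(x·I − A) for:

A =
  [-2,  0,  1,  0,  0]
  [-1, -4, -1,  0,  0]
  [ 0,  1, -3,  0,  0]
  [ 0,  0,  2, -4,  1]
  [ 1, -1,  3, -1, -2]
x^5 + 15*x^4 + 90*x^3 + 270*x^2 + 405*x + 243

Expanding det(x·I − A) (e.g. by cofactor expansion or by noting that A is similar to its Jordan form J, which has the same characteristic polynomial as A) gives
  χ_A(x) = x^5 + 15*x^4 + 90*x^3 + 270*x^2 + 405*x + 243
which factors as (x + 3)^5. The eigenvalues (with algebraic multiplicities) are λ = -3 with multiplicity 5.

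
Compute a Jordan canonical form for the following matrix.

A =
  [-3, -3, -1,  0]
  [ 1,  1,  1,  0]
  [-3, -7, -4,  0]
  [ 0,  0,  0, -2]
J_3(-2) ⊕ J_1(-2)

The characteristic polynomial is
  det(x·I − A) = x^4 + 8*x^3 + 24*x^2 + 32*x + 16 = (x + 2)^4

Eigenvalues and multiplicities (the geometric multiplicity of λ is n − rank(A − λI), which equals the number of Jordan blocks for λ):
  λ = -2: algebraic multiplicity = 4, geometric multiplicity = 2

Determining the block sizes for each eigenvalue:
  λ = -2: with am = 4 and gm = 2, the partition is not yet determined (e.g. several partitions of 4 into 2 parts exist). Let N = A − (-2)·I. Computing rank(N^1) = 2, rank(N^2) = 1, rank(N^3) = 0; the number of blocks of size ≥ j is rank(N^{j−1}) − rank(N^j), giving [2, 1, 1]. So we have 1 block(s) of size 3, 1 block(s) of size 1 → block sizes [3, 1]

Assembling the blocks gives a Jordan form
J =
  [-2,  1,  0,  0]
  [ 0, -2,  1,  0]
  [ 0,  0, -2,  0]
  [ 0,  0,  0, -2]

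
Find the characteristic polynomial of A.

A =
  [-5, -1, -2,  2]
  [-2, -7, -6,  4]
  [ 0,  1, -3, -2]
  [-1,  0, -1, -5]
x^4 + 20*x^3 + 150*x^2 + 500*x + 625

Expanding det(x·I − A) (e.g. by cofactor expansion or by noting that A is similar to its Jordan form J, which has the same characteristic polynomial as A) gives
  χ_A(x) = x^4 + 20*x^3 + 150*x^2 + 500*x + 625
which factors as (x + 5)^4. The eigenvalues (with algebraic multiplicities) are λ = -5 with multiplicity 4.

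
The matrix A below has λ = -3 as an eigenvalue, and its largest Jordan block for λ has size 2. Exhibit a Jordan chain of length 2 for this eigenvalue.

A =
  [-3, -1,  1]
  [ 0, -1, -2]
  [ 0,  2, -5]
A Jordan chain for λ = -3 of length 2:
v_1 = (-1, 2, 2)ᵀ
v_2 = (0, 1, 0)ᵀ

Let N = A − (-3)·I. We want v_2 with N^2 v_2 = 0 but N^1 v_2 ≠ 0; then v_{j-1} := N · v_j for j = 2, …, 2.

Pick v_2 = (0, 1, 0)ᵀ.
Then v_1 = N · v_2 = (-1, 2, 2)ᵀ.

Sanity check: (A − (-3)·I) v_1 = (0, 0, 0)ᵀ = 0. ✓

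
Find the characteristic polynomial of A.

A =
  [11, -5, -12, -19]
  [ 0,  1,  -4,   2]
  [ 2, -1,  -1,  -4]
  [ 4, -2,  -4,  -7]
x^4 - 4*x^3 + 6*x^2 - 4*x + 1

Expanding det(x·I − A) (e.g. by cofactor expansion or by noting that A is similar to its Jordan form J, which has the same characteristic polynomial as A) gives
  χ_A(x) = x^4 - 4*x^3 + 6*x^2 - 4*x + 1
which factors as (x - 1)^4. The eigenvalues (with algebraic multiplicities) are λ = 1 with multiplicity 4.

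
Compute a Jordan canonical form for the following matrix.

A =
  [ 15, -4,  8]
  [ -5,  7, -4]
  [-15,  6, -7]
J_2(5) ⊕ J_1(5)

The characteristic polynomial is
  det(x·I − A) = x^3 - 15*x^2 + 75*x - 125 = (x - 5)^3

Eigenvalues and multiplicities (the geometric multiplicity of λ is n − rank(A − λI), which equals the number of Jordan blocks for λ):
  λ = 5: algebraic multiplicity = 3, geometric multiplicity = 2

Determining the block sizes for each eigenvalue:
  λ = 5: 2 blocks summing to 3 forces exactly one block of size 2 and the rest size 1 → block sizes [2, 1]

Assembling the blocks gives a Jordan form
J =
  [5, 1, 0]
  [0, 5, 0]
  [0, 0, 5]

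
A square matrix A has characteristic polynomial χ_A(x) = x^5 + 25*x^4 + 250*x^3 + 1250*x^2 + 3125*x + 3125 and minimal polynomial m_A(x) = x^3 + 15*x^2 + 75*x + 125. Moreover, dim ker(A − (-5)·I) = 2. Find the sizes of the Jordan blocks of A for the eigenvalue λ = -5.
Block sizes for λ = -5: [3, 2]

Step 1 — from the characteristic polynomial, algebraic multiplicity of λ = -5 is 5. From dim ker(A − (-5)·I) = 2, there are exactly 2 Jordan blocks for λ = -5.
Step 2 — from the minimal polynomial, the factor (x + 5)^3 tells us the largest block for λ = -5 has size 3.
Step 3 — with total size 5, 2 blocks, and largest block 3, the block sizes (in nonincreasing order) are [3, 2].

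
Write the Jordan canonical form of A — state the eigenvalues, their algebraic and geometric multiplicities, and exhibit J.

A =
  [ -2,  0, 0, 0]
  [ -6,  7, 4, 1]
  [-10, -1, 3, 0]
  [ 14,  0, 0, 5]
J_1(-2) ⊕ J_3(5)

The characteristic polynomial is
  det(x·I − A) = x^4 - 13*x^3 + 45*x^2 + 25*x - 250 = (x - 5)^3*(x + 2)

Eigenvalues and multiplicities (the geometric multiplicity of λ is n − rank(A − λI), which equals the number of Jordan blocks for λ):
  λ = -2: algebraic multiplicity = 1, geometric multiplicity = 1
  λ = 5: algebraic multiplicity = 3, geometric multiplicity = 1

Determining the block sizes for each eigenvalue:
  λ = -2: one block (gm = 1), so the single block has size am = 1 → block sizes [1]
  λ = 5: one block (gm = 1), so the single block has size am = 3 → block sizes [3]

Assembling the blocks gives a Jordan form
J =
  [-2, 0, 0, 0]
  [ 0, 5, 1, 0]
  [ 0, 0, 5, 1]
  [ 0, 0, 0, 5]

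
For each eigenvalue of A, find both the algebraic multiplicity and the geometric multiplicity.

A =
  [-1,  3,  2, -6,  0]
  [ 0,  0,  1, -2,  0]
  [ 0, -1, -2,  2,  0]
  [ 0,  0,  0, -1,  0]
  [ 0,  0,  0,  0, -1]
λ = -1: alg = 5, geom = 3

Step 1 — factor the characteristic polynomial to read off the algebraic multiplicities:
  χ_A(x) = (x + 1)^5

Step 2 — compute geometric multiplicities via the rank-nullity identity g(λ) = n − rank(A − λI):
  rank(A − (-1)·I) = 2, so dim ker(A − (-1)·I) = n − 2 = 3

Summary:
  λ = -1: algebraic multiplicity = 5, geometric multiplicity = 3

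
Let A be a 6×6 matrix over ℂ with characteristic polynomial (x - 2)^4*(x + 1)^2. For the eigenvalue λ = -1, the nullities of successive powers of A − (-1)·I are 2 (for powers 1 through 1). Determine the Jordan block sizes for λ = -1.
Block sizes for λ = -1: [1, 1]

From the dimensions of kernels of powers, the number of Jordan blocks of size at least j is d_j − d_{j−1} where d_j = dim ker(N^j) (with d_0 = 0). Computing the differences gives [2].
The number of blocks of size exactly k is (#blocks of size ≥ k) − (#blocks of size ≥ k + 1), so the partition is: 2 block(s) of size 1.
In nonincreasing order the block sizes are [1, 1].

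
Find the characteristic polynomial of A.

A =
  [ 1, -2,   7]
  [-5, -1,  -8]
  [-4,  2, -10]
x^3 + 10*x^2 + 33*x + 36

Expanding det(x·I − A) (e.g. by cofactor expansion or by noting that A is similar to its Jordan form J, which has the same characteristic polynomial as A) gives
  χ_A(x) = x^3 + 10*x^2 + 33*x + 36
which factors as (x + 3)^2*(x + 4). The eigenvalues (with algebraic multiplicities) are λ = -4 with multiplicity 1, λ = -3 with multiplicity 2.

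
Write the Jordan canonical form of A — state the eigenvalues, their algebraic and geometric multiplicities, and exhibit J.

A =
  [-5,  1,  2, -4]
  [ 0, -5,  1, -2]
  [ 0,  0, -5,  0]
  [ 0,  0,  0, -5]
J_3(-5) ⊕ J_1(-5)

The characteristic polynomial is
  det(x·I − A) = x^4 + 20*x^3 + 150*x^2 + 500*x + 625 = (x + 5)^4

Eigenvalues and multiplicities (the geometric multiplicity of λ is n − rank(A − λI), which equals the number of Jordan blocks for λ):
  λ = -5: algebraic multiplicity = 4, geometric multiplicity = 2

Determining the block sizes for each eigenvalue:
  λ = -5: with am = 4 and gm = 2, the partition is not yet determined (e.g. several partitions of 4 into 2 parts exist). Let N = A − (-5)·I. Computing rank(N^1) = 2, rank(N^2) = 1, rank(N^3) = 0; the number of blocks of size ≥ j is rank(N^{j−1}) − rank(N^j), giving [2, 1, 1]. So we have 1 block(s) of size 3, 1 block(s) of size 1 → block sizes [3, 1]

Assembling the blocks gives a Jordan form
J =
  [-5,  1,  0,  0]
  [ 0, -5,  1,  0]
  [ 0,  0, -5,  0]
  [ 0,  0,  0, -5]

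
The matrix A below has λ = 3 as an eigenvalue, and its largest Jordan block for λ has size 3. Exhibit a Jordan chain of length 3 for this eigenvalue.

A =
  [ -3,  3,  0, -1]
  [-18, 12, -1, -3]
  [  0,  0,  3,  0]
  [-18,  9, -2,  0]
A Jordan chain for λ = 3 of length 3:
v_1 = (-1, -3, 0, -3)ᵀ
v_2 = (0, -1, 0, -2)ᵀ
v_3 = (0, 0, 1, 0)ᵀ

Let N = A − (3)·I. We want v_3 with N^3 v_3 = 0 but N^2 v_3 ≠ 0; then v_{j-1} := N · v_j for j = 3, …, 2.

Pick v_3 = (0, 0, 1, 0)ᵀ.
Then v_2 = N · v_3 = (0, -1, 0, -2)ᵀ.
Then v_1 = N · v_2 = (-1, -3, 0, -3)ᵀ.

Sanity check: (A − (3)·I) v_1 = (0, 0, 0, 0)ᵀ = 0. ✓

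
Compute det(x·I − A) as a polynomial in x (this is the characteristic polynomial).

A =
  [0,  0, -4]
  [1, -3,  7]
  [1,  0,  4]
x^3 - x^2 - 8*x + 12

Expanding det(x·I − A) (e.g. by cofactor expansion or by noting that A is similar to its Jordan form J, which has the same characteristic polynomial as A) gives
  χ_A(x) = x^3 - x^2 - 8*x + 12
which factors as (x - 2)^2*(x + 3). The eigenvalues (with algebraic multiplicities) are λ = -3 with multiplicity 1, λ = 2 with multiplicity 2.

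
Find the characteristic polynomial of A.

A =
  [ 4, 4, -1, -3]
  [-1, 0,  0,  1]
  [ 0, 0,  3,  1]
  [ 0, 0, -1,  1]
x^4 - 8*x^3 + 24*x^2 - 32*x + 16

Expanding det(x·I − A) (e.g. by cofactor expansion or by noting that A is similar to its Jordan form J, which has the same characteristic polynomial as A) gives
  χ_A(x) = x^4 - 8*x^3 + 24*x^2 - 32*x + 16
which factors as (x - 2)^4. The eigenvalues (with algebraic multiplicities) are λ = 2 with multiplicity 4.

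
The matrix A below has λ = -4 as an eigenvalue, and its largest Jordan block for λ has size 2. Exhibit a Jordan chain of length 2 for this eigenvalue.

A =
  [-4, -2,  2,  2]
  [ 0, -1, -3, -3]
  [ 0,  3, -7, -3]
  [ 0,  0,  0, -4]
A Jordan chain for λ = -4 of length 2:
v_1 = (-2, 3, 3, 0)ᵀ
v_2 = (0, 1, 0, 0)ᵀ

Let N = A − (-4)·I. We want v_2 with N^2 v_2 = 0 but N^1 v_2 ≠ 0; then v_{j-1} := N · v_j for j = 2, …, 2.

Pick v_2 = (0, 1, 0, 0)ᵀ.
Then v_1 = N · v_2 = (-2, 3, 3, 0)ᵀ.

Sanity check: (A − (-4)·I) v_1 = (0, 0, 0, 0)ᵀ = 0. ✓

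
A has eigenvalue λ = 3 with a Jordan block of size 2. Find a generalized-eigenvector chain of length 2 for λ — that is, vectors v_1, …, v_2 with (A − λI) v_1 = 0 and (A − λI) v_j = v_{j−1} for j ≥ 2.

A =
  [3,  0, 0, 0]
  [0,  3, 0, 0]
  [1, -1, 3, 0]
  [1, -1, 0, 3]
A Jordan chain for λ = 3 of length 2:
v_1 = (0, 0, 1, 1)ᵀ
v_2 = (1, 0, 0, 0)ᵀ

Let N = A − (3)·I. We want v_2 with N^2 v_2 = 0 but N^1 v_2 ≠ 0; then v_{j-1} := N · v_j for j = 2, …, 2.

Pick v_2 = (1, 0, 0, 0)ᵀ.
Then v_1 = N · v_2 = (0, 0, 1, 1)ᵀ.

Sanity check: (A − (3)·I) v_1 = (0, 0, 0, 0)ᵀ = 0. ✓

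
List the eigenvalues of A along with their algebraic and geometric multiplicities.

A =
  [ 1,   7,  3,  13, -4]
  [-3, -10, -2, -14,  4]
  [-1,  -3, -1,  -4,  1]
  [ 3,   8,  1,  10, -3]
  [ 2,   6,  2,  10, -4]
λ = -1: alg = 4, geom = 2; λ = 0: alg = 1, geom = 1

Step 1 — factor the characteristic polynomial to read off the algebraic multiplicities:
  χ_A(x) = x*(x + 1)^4

Step 2 — compute geometric multiplicities via the rank-nullity identity g(λ) = n − rank(A − λI):
  rank(A − (-1)·I) = 3, so dim ker(A − (-1)·I) = n − 3 = 2
  rank(A − (0)·I) = 4, so dim ker(A − (0)·I) = n − 4 = 1

Summary:
  λ = -1: algebraic multiplicity = 4, geometric multiplicity = 2
  λ = 0: algebraic multiplicity = 1, geometric multiplicity = 1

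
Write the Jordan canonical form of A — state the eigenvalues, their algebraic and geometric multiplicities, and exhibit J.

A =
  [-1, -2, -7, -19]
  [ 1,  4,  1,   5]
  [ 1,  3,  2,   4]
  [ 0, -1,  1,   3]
J_2(2) ⊕ J_2(2)

The characteristic polynomial is
  det(x·I − A) = x^4 - 8*x^3 + 24*x^2 - 32*x + 16 = (x - 2)^4

Eigenvalues and multiplicities (the geometric multiplicity of λ is n − rank(A − λI), which equals the number of Jordan blocks for λ):
  λ = 2: algebraic multiplicity = 4, geometric multiplicity = 2

Determining the block sizes for each eigenvalue:
  λ = 2: with am = 4 and gm = 2, the partition is not yet determined (e.g. several partitions of 4 into 2 parts exist). Let N = A − (2)·I. Computing rank(N^1) = 2, rank(N^2) = 0; the number of blocks of size ≥ j is rank(N^{j−1}) − rank(N^j), giving [2, 2]. So we have 2 block(s) of size 2 → block sizes [2, 2]

Assembling the blocks gives a Jordan form
J =
  [2, 1, 0, 0]
  [0, 2, 0, 0]
  [0, 0, 2, 1]
  [0, 0, 0, 2]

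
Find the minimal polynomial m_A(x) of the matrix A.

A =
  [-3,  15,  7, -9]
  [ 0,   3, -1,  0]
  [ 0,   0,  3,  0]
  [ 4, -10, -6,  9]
x^3 - 9*x^2 + 27*x - 27

The characteristic polynomial is χ_A(x) = (x - 3)^4, so the eigenvalues are known. The minimal polynomial is
  m_A(x) = Π_λ (x − λ)^{k_λ}
where k_λ is the size of the *largest* Jordan block for λ (equivalently, the smallest k with (A − λI)^k v = 0 for every generalised eigenvector v of λ).

  λ = 3: largest Jordan block has size 3, contributing (x − 3)^3

So m_A(x) = (x - 3)^3 = x^3 - 9*x^2 + 27*x - 27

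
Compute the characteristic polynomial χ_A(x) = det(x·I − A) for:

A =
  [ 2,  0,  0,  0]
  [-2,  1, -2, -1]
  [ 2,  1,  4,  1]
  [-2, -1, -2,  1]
x^4 - 8*x^3 + 24*x^2 - 32*x + 16

Expanding det(x·I − A) (e.g. by cofactor expansion or by noting that A is similar to its Jordan form J, which has the same characteristic polynomial as A) gives
  χ_A(x) = x^4 - 8*x^3 + 24*x^2 - 32*x + 16
which factors as (x - 2)^4. The eigenvalues (with algebraic multiplicities) are λ = 2 with multiplicity 4.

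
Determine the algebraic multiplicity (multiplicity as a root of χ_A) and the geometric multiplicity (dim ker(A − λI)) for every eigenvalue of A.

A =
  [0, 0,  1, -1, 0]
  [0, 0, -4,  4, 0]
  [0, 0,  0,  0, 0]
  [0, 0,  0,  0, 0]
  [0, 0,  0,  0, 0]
λ = 0: alg = 5, geom = 4

Step 1 — factor the characteristic polynomial to read off the algebraic multiplicities:
  χ_A(x) = x^5

Step 2 — compute geometric multiplicities via the rank-nullity identity g(λ) = n − rank(A − λI):
  rank(A − (0)·I) = 1, so dim ker(A − (0)·I) = n − 1 = 4

Summary:
  λ = 0: algebraic multiplicity = 5, geometric multiplicity = 4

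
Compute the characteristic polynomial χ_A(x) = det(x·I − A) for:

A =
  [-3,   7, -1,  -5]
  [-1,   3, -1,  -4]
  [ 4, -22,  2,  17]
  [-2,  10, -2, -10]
x^4 + 8*x^3 + 24*x^2 + 32*x + 16

Expanding det(x·I − A) (e.g. by cofactor expansion or by noting that A is similar to its Jordan form J, which has the same characteristic polynomial as A) gives
  χ_A(x) = x^4 + 8*x^3 + 24*x^2 + 32*x + 16
which factors as (x + 2)^4. The eigenvalues (with algebraic multiplicities) are λ = -2 with multiplicity 4.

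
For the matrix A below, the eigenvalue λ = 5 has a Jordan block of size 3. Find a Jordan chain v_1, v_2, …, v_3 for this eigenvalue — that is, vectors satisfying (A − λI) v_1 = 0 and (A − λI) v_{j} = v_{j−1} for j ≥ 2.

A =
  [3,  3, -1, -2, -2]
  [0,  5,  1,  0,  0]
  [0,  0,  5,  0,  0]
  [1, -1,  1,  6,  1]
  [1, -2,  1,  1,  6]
A Jordan chain for λ = 5 of length 3:
v_1 = (1, 0, 0, 0, -1)ᵀ
v_2 = (-1, 1, 0, 1, 1)ᵀ
v_3 = (0, 0, 1, 0, 0)ᵀ

Let N = A − (5)·I. We want v_3 with N^3 v_3 = 0 but N^2 v_3 ≠ 0; then v_{j-1} := N · v_j for j = 3, …, 2.

Pick v_3 = (0, 0, 1, 0, 0)ᵀ.
Then v_2 = N · v_3 = (-1, 1, 0, 1, 1)ᵀ.
Then v_1 = N · v_2 = (1, 0, 0, 0, -1)ᵀ.

Sanity check: (A − (5)·I) v_1 = (0, 0, 0, 0, 0)ᵀ = 0. ✓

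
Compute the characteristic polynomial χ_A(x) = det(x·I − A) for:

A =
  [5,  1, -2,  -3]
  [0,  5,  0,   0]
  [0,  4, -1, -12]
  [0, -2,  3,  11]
x^4 - 20*x^3 + 150*x^2 - 500*x + 625

Expanding det(x·I − A) (e.g. by cofactor expansion or by noting that A is similar to its Jordan form J, which has the same characteristic polynomial as A) gives
  χ_A(x) = x^4 - 20*x^3 + 150*x^2 - 500*x + 625
which factors as (x - 5)^4. The eigenvalues (with algebraic multiplicities) are λ = 5 with multiplicity 4.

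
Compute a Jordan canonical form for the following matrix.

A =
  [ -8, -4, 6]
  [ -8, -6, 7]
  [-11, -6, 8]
J_3(-2)

The characteristic polynomial is
  det(x·I − A) = x^3 + 6*x^2 + 12*x + 8 = (x + 2)^3

Eigenvalues and multiplicities (the geometric multiplicity of λ is n − rank(A − λI), which equals the number of Jordan blocks for λ):
  λ = -2: algebraic multiplicity = 3, geometric multiplicity = 1

Determining the block sizes for each eigenvalue:
  λ = -2: one block (gm = 1), so the single block has size am = 3 → block sizes [3]

Assembling the blocks gives a Jordan form
J =
  [-2,  1,  0]
  [ 0, -2,  1]
  [ 0,  0, -2]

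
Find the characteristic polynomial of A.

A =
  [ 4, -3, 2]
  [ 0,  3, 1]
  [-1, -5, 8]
x^3 - 15*x^2 + 75*x - 125

Expanding det(x·I − A) (e.g. by cofactor expansion or by noting that A is similar to its Jordan form J, which has the same characteristic polynomial as A) gives
  χ_A(x) = x^3 - 15*x^2 + 75*x - 125
which factors as (x - 5)^3. The eigenvalues (with algebraic multiplicities) are λ = 5 with multiplicity 3.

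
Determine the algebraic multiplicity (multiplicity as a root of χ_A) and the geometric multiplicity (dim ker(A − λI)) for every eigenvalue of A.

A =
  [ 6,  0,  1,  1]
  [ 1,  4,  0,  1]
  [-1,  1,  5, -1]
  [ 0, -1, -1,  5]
λ = 5: alg = 4, geom = 2

Step 1 — factor the characteristic polynomial to read off the algebraic multiplicities:
  χ_A(x) = (x - 5)^4

Step 2 — compute geometric multiplicities via the rank-nullity identity g(λ) = n − rank(A − λI):
  rank(A − (5)·I) = 2, so dim ker(A − (5)·I) = n − 2 = 2

Summary:
  λ = 5: algebraic multiplicity = 4, geometric multiplicity = 2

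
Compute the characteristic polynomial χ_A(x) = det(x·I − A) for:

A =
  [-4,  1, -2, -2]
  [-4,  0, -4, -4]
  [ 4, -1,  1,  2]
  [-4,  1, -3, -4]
x^4 + 7*x^3 + 18*x^2 + 20*x + 8

Expanding det(x·I − A) (e.g. by cofactor expansion or by noting that A is similar to its Jordan form J, which has the same characteristic polynomial as A) gives
  χ_A(x) = x^4 + 7*x^3 + 18*x^2 + 20*x + 8
which factors as (x + 1)*(x + 2)^3. The eigenvalues (with algebraic multiplicities) are λ = -2 with multiplicity 3, λ = -1 with multiplicity 1.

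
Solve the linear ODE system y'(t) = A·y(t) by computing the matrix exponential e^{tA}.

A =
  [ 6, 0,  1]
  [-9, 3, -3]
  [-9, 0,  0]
e^{tA} =
  [3*t*exp(3*t) + exp(3*t), 0, t*exp(3*t)]
  [-9*t*exp(3*t), exp(3*t), -3*t*exp(3*t)]
  [-9*t*exp(3*t), 0, -3*t*exp(3*t) + exp(3*t)]

Strategy: write A = P · J · P⁻¹ where J is a Jordan canonical form, so e^{tA} = P · e^{tJ} · P⁻¹, and e^{tJ} can be computed block-by-block.

A has Jordan form
J =
  [3, 1, 0]
  [0, 3, 0]
  [0, 0, 3]
(up to reordering of blocks).

Per-block formulas:
  For a 2×2 Jordan block J_2(3): exp(t · J_2(3)) = e^(3t)·(I + t·N), where N is the 2×2 nilpotent shift.
  For a 1×1 block at λ = 3: exp(t · [3]) = [e^(3t)].

After assembling e^{tJ} and conjugating by P, we get:

e^{tA} =
  [3*t*exp(3*t) + exp(3*t), 0, t*exp(3*t)]
  [-9*t*exp(3*t), exp(3*t), -3*t*exp(3*t)]
  [-9*t*exp(3*t), 0, -3*t*exp(3*t) + exp(3*t)]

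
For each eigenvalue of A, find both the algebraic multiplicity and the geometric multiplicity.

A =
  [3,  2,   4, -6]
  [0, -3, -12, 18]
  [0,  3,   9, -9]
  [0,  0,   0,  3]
λ = 3: alg = 4, geom = 3

Step 1 — factor the characteristic polynomial to read off the algebraic multiplicities:
  χ_A(x) = (x - 3)^4

Step 2 — compute geometric multiplicities via the rank-nullity identity g(λ) = n − rank(A − λI):
  rank(A − (3)·I) = 1, so dim ker(A − (3)·I) = n − 1 = 3

Summary:
  λ = 3: algebraic multiplicity = 4, geometric multiplicity = 3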